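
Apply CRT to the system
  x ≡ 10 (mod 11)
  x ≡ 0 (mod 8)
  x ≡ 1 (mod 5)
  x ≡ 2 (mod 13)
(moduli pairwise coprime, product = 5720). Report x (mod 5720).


Product of moduli M = 11 · 8 · 5 · 13 = 5720.
Merge one congruence at a time:
  Start: x ≡ 10 (mod 11).
  Combine with x ≡ 0 (mod 8); new modulus lcm = 88.
    Write x = 10 + 11·t and substitute into x ≡ 0 (mod 8): 11·t ≡ 0 − 10 = -10 (mod 8).
    Reduce coefficients mod 8: 3·t ≡ 6 (mod 8).
    The inverse of 3 mod 8 is 3 (since 3·3 = 9 = 1·8 + 1), so t ≡ 3·6 = 18 ≡ 2 (mod 8).
    Then x = 10 + 11·2 = 32, valid modulo lcm(11, 8) = 88: x ≡ 32 (mod 88).
  Combine with x ≡ 1 (mod 5); new modulus lcm = 440.
    Write x = 32 + 88·t and substitute into x ≡ 1 (mod 5): 88·t ≡ 1 − 32 = -31 (mod 5).
    Reduce coefficients mod 5: 3·t ≡ 4 (mod 5).
    The inverse of 3 mod 5 is 2 (since 3·2 = 6 = 1·5 + 1), so t ≡ 2·4 = 8 ≡ 3 (mod 5).
    Then x = 32 + 88·3 = 296, valid modulo lcm(88, 5) = 440: x ≡ 296 (mod 440).
  Combine with x ≡ 2 (mod 13); new modulus lcm = 5720.
    Write x = 296 + 440·t and substitute into x ≡ 2 (mod 13): 440·t ≡ 2 − 296 = -294 (mod 13).
    Reduce coefficients mod 13: 11·t ≡ 5 (mod 13).
    The inverse of 11 mod 13 is 6 (since 11·6 = 66 = 5·13 + 1), so t ≡ 6·5 = 30 ≡ 4 (mod 13).
    Then x = 296 + 440·4 = 2056, valid modulo lcm(440, 13) = 5720: x ≡ 2056 (mod 5720).
Verify against each original: 2056 mod 11 = 10, 2056 mod 8 = 0, 2056 mod 5 = 1, 2056 mod 13 = 2.

x ≡ 2056 (mod 5720).


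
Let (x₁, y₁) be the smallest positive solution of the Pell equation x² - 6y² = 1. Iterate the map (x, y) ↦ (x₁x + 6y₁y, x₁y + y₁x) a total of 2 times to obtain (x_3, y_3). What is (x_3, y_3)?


Step 1: Find the fundamental solution (x₁, y₁) of x² - 6y² = 1.
  Expand √6 as a continued fraction. a₀ = ⌊√6⌋ = 2; iterate m_{k+1} = d_k·a_k − m_k, d_{k+1} = (6 − m_{k+1}²)/d_k, a_{k+1} = ⌊(a₀ + m_{k+1})/d_{k+1}⌋ (starting m₀ = 0, d₀ = 1), with convergents p_k = a_k·p_{k-1} + p_{k-2}, q_k = a_k·q_{k-1} + q_{k-2} (p₋₁ = 1, q₋₁ = 0):
  k = 0: a₀ = 2; p₀/q₀ = 2/1; p₀² − 6·q₀² = 4 − 6 = -2.
  k = 1: m = 2, d = 2, a = ⌊(2 + 2)/2⌋ = 2; p/q = (2·2 + 1)/(2·1 + 0) = 5/2; p² − 6·q² = 25 − 24 = 1.
  The first convergent with p² − 6·q² = 1 gives the fundamental solution (x₁, y₁) = (5, 2).
Step 2: Apply the recurrence (x_{n+1}, y_{n+1}) = (x₁x_n + 6y₁y_n, x₁y_n + y₁x_n) repeatedly.
  From (x_1, y_1) = (5, 2): x_2 = 5·5 + 6·2·2 = 49; y_2 = 5·2 + 2·5 = 20.
  From (x_2, y_2) = (49, 20): x_3 = 5·49 + 6·2·20 = 485; y_3 = 5·20 + 2·49 = 198.
Step 3: Verify x_3² - 6·y_3² = 235225 - 235224 = 1 (should be 1). ✓

(x_1, y_1) = (5, 2); (x_3, y_3) = (485, 198).


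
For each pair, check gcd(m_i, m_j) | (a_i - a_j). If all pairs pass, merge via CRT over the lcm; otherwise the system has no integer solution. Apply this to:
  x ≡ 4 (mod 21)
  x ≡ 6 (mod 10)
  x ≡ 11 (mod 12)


Moduli 21, 10, 12 are not pairwise coprime, so CRT works modulo lcm(m_i) when all pairwise compatibility conditions hold.
Pairwise compatibility: gcd(m_i, m_j) must divide a_i - a_j for every pair.
Merge one congruence at a time:
  Start: x ≡ 4 (mod 21).
  Combine with x ≡ 6 (mod 10): gcd(21, 10) = 1; 6 - 4 = 2, which IS divisible by 1, so compatible.
    Write x = 4 + 21·t and substitute into x ≡ 6 (mod 10): 21·t ≡ 6 − 4 = 2 (mod 10).
    Reduce coefficients mod 10: 1·t ≡ 2 (mod 10).
    So t ≡ 2 (mod 10).
    Then x = 4 + 21·2 = 46, valid modulo lcm(21, 10) = 210: x ≡ 46 (mod 210).
  Combine with x ≡ 11 (mod 12): gcd(210, 12) = 6, and 11 - 46 = -35 is NOT divisible by 6.
    ⇒ system is inconsistent (no integer solution).

No solution (the system is inconsistent).


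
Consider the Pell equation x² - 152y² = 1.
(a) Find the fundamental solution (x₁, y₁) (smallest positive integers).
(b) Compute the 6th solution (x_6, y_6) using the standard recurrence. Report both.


Step 1: Find the fundamental solution (x₁, y₁) of x² - 152y² = 1.
  Expand √152 as a continued fraction. a₀ = ⌊√152⌋ = 12; iterate m_{k+1} = d_k·a_k − m_k, d_{k+1} = (152 − m_{k+1}²)/d_k, a_{k+1} = ⌊(a₀ + m_{k+1})/d_{k+1}⌋ (starting m₀ = 0, d₀ = 1), with convergents p_k = a_k·p_{k-1} + p_{k-2}, q_k = a_k·q_{k-1} + q_{k-2} (p₋₁ = 1, q₋₁ = 0):
  k = 0: a₀ = 12; p₀/q₀ = 12/1; p₀² − 152·q₀² = 144 − 152 = -8.
  k = 1: m = 12, d = 8, a = ⌊(12 + 12)/8⌋ = 3; p/q = (3·12 + 1)/(3·1 + 0) = 37/3; p² − 152·q² = 1369 − 1368 = 1.
  The first convergent with p² − 152·q² = 1 gives the fundamental solution (x₁, y₁) = (37, 3).
Step 2: Apply the recurrence (x_{n+1}, y_{n+1}) = (x₁x_n + 152y₁y_n, x₁y_n + y₁x_n) repeatedly.
  From (x_1, y_1) = (37, 3): x_2 = 37·37 + 152·3·3 = 2737; y_2 = 37·3 + 3·37 = 222.
  From (x_2, y_2) = (2737, 222): x_3 = 37·2737 + 152·3·222 = 202501; y_3 = 37·222 + 3·2737 = 16425.
  From (x_3, y_3) = (202501, 16425): x_4 = 37·202501 + 152·3·16425 = 14982337; y_4 = 37·16425 + 3·202501 = 1215228.
  From (x_4, y_4) = (14982337, 1215228): x_5 = 37·14982337 + 152·3·1215228 = 1108490437; y_5 = 37·1215228 + 3·14982337 = 89910447.
  From (x_5, y_5) = (1108490437, 89910447): x_6 = 37·1108490437 + 152·3·89910447 = 82013310001; y_6 = 37·89910447 + 3·1108490437 = 6652157850.
Step 3: Verify x_6² - 152·y_6² = 6726183017320126620001 - 6726183017320126620000 = 1 (should be 1). ✓

(x_1, y_1) = (37, 3); (x_6, y_6) = (82013310001, 6652157850).


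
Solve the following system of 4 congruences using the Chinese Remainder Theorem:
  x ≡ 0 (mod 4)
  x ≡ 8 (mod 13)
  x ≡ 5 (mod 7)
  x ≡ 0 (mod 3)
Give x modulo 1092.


Product of moduli M = 4 · 13 · 7 · 3 = 1092.
Merge one congruence at a time:
  Start: x ≡ 0 (mod 4).
  Combine with x ≡ 8 (mod 13); new modulus lcm = 52.
    Write x = 0 + 4·t and substitute into x ≡ 8 (mod 13): 4·t ≡ 8 − 0 = 8 (mod 13).
    The inverse of 4 mod 13 is 10 (since 4·10 = 40 = 3·13 + 1), so t ≡ 10·8 = 80 ≡ 2 (mod 13).
    Then x = 0 + 4·2 = 8, valid modulo lcm(4, 13) = 52: x ≡ 8 (mod 52).
  Combine with x ≡ 5 (mod 7); new modulus lcm = 364.
    Write x = 8 + 52·t and substitute into x ≡ 5 (mod 7): 52·t ≡ 5 − 8 = -3 (mod 7).
    Reduce coefficients mod 7: 3·t ≡ 4 (mod 7).
    The inverse of 3 mod 7 is 5 (since 3·5 = 15 = 2·7 + 1), so t ≡ 5·4 = 20 ≡ 6 (mod 7).
    Then x = 8 + 52·6 = 320, valid modulo lcm(52, 7) = 364: x ≡ 320 (mod 364).
  Combine with x ≡ 0 (mod 3); new modulus lcm = 1092.
    Write x = 320 + 364·t and substitute into x ≡ 0 (mod 3): 364·t ≡ 0 − 320 = -320 (mod 3).
    Reduce coefficients mod 3: 1·t ≡ 1 (mod 3).
    So t ≡ 1 (mod 3).
    Then x = 320 + 364·1 = 684, valid modulo lcm(364, 3) = 1092: x ≡ 684 (mod 1092).
Verify against each original: 684 mod 4 = 0, 684 mod 13 = 8, 684 mod 7 = 5, 684 mod 3 = 0.

x ≡ 684 (mod 1092).


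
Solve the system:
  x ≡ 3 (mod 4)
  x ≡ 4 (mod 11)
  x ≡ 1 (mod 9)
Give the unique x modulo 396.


Moduli 4, 11, 9 are pairwise coprime; by CRT there is a unique solution modulo M = 4 · 11 · 9 = 396.
Solve pairwise, accumulating the modulus:
  Start with x ≡ 3 (mod 4).
  Combine with x ≡ 4 (mod 11): since gcd(4, 11) = 1, we get a unique residue mod 44.
    Write x = 3 + 4·t and substitute into x ≡ 4 (mod 11): 4·t ≡ 4 − 3 = 1 (mod 11).
    The inverse of 4 mod 11 is 3 (since 4·3 = 12 = 1·11 + 1), so t ≡ 3·1 = 3 ≡ 3 (mod 11).
    Then x = 3 + 4·3 = 15, valid modulo lcm(4, 11) = 44: x ≡ 15 (mod 44).
  Combine with x ≡ 1 (mod 9): since gcd(44, 9) = 1, we get a unique residue mod 396.
    Write x = 15 + 44·t and substitute into x ≡ 1 (mod 9): 44·t ≡ 1 − 15 = -14 (mod 9).
    Reduce coefficients mod 9: 8·t ≡ 4 (mod 9).
    The inverse of 8 mod 9 is 8 (since 8·8 = 64 = 7·9 + 1), so t ≡ 8·4 = 32 ≡ 5 (mod 9).
    Then x = 15 + 44·5 = 235, valid modulo lcm(44, 9) = 396: x ≡ 235 (mod 396).
Verify: 235 mod 4 = 3 ✓, 235 mod 11 = 4 ✓, 235 mod 9 = 1 ✓.

x ≡ 235 (mod 396).


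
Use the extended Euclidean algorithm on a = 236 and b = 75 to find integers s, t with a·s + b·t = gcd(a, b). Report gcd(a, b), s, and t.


Euclidean algorithm on (236, 75) — divide until remainder is 0:
  236 = 3 · 75 + 11
  75 = 6 · 11 + 9
  11 = 1 · 9 + 2
  9 = 4 · 2 + 1
  2 = 2 · 1 + 0
gcd(236, 75) = 1.
Track Bezout coefficients alongside the remainders: start with r₀ = 236 = a·1 + b·0 (s = 1, t = 0) and r₁ = 75 = a·0 + b·1 (s = 0, t = 1); each new remainder r_{k+1} = r_{k-1} − q_k·r_k inherits s_{k+1} = s_{k-1} − q_k·s_k, t_{k+1} = t_{k-1} − q_k·t_k, so r_k = a·s_k + b·t_k at every step:
  q = 3: r = 11, s = 1 − 3·0 = 1, t = 0 − 3·1 = -3  (check: 236·1 + 75·(-3) = 11)
  q = 6: r = 9, s = 0 − 6·1 = -6, t = 1 − 6·(-3) = 19  (check: 236·(-6) + 75·19 = 9)
  q = 1: r = 2, s = 1 − 1·(-6) = 7, t = -3 − 1·19 = -22  (check: 236·7 + 75·(-22) = 2)
  q = 4: r = 1, s = -6 − 4·7 = -34, t = 19 − 4·(-22) = 107  (check: 236·(-34) + 75·107 = 1)
The row with r = 1 (the gcd) gives the Bezout coefficients s = -34, t = 107.
Result: 236 · (-34) + 75 · (107) = 1.

gcd(236, 75) = 1; s = -34, t = 107 (check: 236·(-34) + 75·107 = 1).


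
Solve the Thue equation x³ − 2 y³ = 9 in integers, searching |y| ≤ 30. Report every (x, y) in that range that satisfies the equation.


The equation is x³ - 2y³ = 9. For fixed y, x³ = 2·y³ + 9, so a solution requires the RHS to be a perfect cube.
Strategy: iterate y from -30 to 30, compute RHS = 2·y³ + 9, and check whether it is a (positive or negative) perfect cube.
Check small values of y:
  y = 0: RHS = 9 is not a perfect cube.
  y = 1: RHS = 11 is not a perfect cube.
  y = -1: RHS = 7 is not a perfect cube.
  y = 2: RHS = 25 is not a perfect cube.
  y = -2: RHS = -7 is not a perfect cube.
  y = 3: RHS = 63 is not a perfect cube.
  y = -3: RHS = -45 is not a perfect cube.
Continuing the search up to |y| = 30 finds no solutions either.
No (x, y) in the scanned range satisfies the equation.

No integer solutions with |y| ≤ 30.


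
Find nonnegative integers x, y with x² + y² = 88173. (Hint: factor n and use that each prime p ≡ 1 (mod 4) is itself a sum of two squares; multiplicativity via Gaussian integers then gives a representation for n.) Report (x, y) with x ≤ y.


Step 1: Factor n = 88173 = 3^2 · 97 · 101.
Step 2: Check the mod-4 condition on each prime factor: 3 ≡ 3 (mod 4), exponent 2 (must be even); 97 ≡ 1 (mod 4), exponent 1; 101 ≡ 1 (mod 4), exponent 1.
All primes ≡ 3 (mod 4) appear to even exponent (or don't appear), so by the two-squares theorem n IS expressible as a sum of two squares.
Step 3: Build a representation. Group n = k² · m with k = 3 and m = 97 · 101 = 9797 (a product of primes ≡ 1 (mod 4)); a representation of m scales to one of n via (k·x)² + (k·y)² = k²(x² + y²). Each prime p ≡ 1 (mod 4) is itself a sum of two squares; find a² by testing p − a² for a perfect square:
  97: 97 − 1² = 96, 97 − 2² = 93, 97 − 3² = 88, 97 − 4² = 81 = 9² ⇒ 97 = 4² + 9².
  101: 101 − 1² = 100 = 10² ⇒ 101 = 1² + 10².
  Combine using the Brahmagupta–Fibonacci identity (a² + b²)(c² + d²) = (ac − bd)² + (ad + bc)² = (ac + bd)² + (ad − bc)²:
  97 · 101 = 9797: from (4² + 9²)(1² + 10²), take (4·1 − 9·10, 4·10 + 9·1) = (4 − 90, 40 + 9) = (-86, 49); dropping signs (only squares matter) gives (86, 49); check 86² + 49² = 7396 + 2401 = 9797 ✓.
  Scale by k = 3: (3·86, 3·49) = (258, 147).
Step 4: Order so x ≤ y and verify: 147² + 258² = 21609 + 66564 = 88173 = n. ✓

n = 88173 = 147² + 258² (one valid representation with x ≤ y).


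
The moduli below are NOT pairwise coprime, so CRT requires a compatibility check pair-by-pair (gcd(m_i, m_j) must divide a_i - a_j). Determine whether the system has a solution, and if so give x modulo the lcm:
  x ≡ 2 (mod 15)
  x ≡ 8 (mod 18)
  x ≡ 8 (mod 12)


Moduli 15, 18, 12 are not pairwise coprime, so CRT works modulo lcm(m_i) when all pairwise compatibility conditions hold.
Pairwise compatibility: gcd(m_i, m_j) must divide a_i - a_j for every pair.
Merge one congruence at a time:
  Start: x ≡ 2 (mod 15).
  Combine with x ≡ 8 (mod 18): gcd(15, 18) = 3; 8 - 2 = 6, which IS divisible by 3, so compatible.
    Write x = 2 + 15·t and substitute into x ≡ 8 (mod 18): 15·t ≡ 8 − 2 = 6 (mod 18).
    Divide the congruence (and modulus) by g = 3: 5·t ≡ 2 (mod 6).
    The inverse of 5 mod 6 is 5 (since 5·5 = 25 = 4·6 + 1), so t ≡ 5·2 = 10 ≡ 4 (mod 6).
    Then x = 2 + 15·4 = 62, valid modulo lcm(15, 18) = 90: x ≡ 62 (mod 90).
  Combine with x ≡ 8 (mod 12): gcd(90, 12) = 6; 8 - 62 = -54, which IS divisible by 6, so compatible.
    Write x = 62 + 90·t and substitute into x ≡ 8 (mod 12): 90·t ≡ 8 − 62 = -54 (mod 12).
    Divide the congruence (and modulus) by g = 6: 15·t ≡ -9 (mod 2).
    Reduce coefficients mod 2: 1·t ≡ 1 (mod 2).
    So t ≡ 1 (mod 2).
    Then x = 62 + 90·1 = 152, valid modulo lcm(90, 12) = 180: x ≡ 152 (mod 180).
Verify: 152 mod 15 = 2, 152 mod 18 = 8, 152 mod 12 = 8.

x ≡ 152 (mod 180).


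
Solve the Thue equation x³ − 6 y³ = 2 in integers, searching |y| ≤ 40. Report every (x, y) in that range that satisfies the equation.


The equation is x³ - 6y³ = 2. For fixed y, x³ = 6·y³ + 2, so a solution requires the RHS to be a perfect cube.
Strategy: iterate y from -40 to 40, compute RHS = 6·y³ + 2, and check whether it is a (positive or negative) perfect cube.
Check small values of y:
  y = 0: RHS = 2 is not a perfect cube.
  y = 1: RHS = 8 = (2)³ ⇒ x = 2 works.
  y = -1: RHS = -4 is not a perfect cube.
  y = 2: RHS = 50 is not a perfect cube.
  y = -2: RHS = -46 is not a perfect cube.
  y = 3: RHS = 164 is not a perfect cube.
  y = -3: RHS = -160 is not a perfect cube.
Continuing the search up to |y| = 40 finds no further solutions beyond those listed.
Collected solutions: (2, 1).

Solutions (with |y| ≤ 40): (2, 1).


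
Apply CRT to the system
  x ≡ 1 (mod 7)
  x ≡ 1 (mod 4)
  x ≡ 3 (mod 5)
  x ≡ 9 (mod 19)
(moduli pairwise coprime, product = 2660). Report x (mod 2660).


Product of moduli M = 7 · 4 · 5 · 19 = 2660.
Merge one congruence at a time:
  Start: x ≡ 1 (mod 7).
  Combine with x ≡ 1 (mod 4); new modulus lcm = 28.
    Write x = 1 + 7·t and substitute into x ≡ 1 (mod 4): 7·t ≡ 1 − 1 = 0 (mod 4).
    Reduce coefficients mod 4: 3·t ≡ 0 (mod 4).
    The inverse of 3 mod 4 is 3 (since 3·3 = 9 = 2·4 + 1), so t ≡ 3·0 = 0 ≡ 0 (mod 4).
    Then x = 1 + 7·0 = 1, valid modulo lcm(7, 4) = 28: x ≡ 1 (mod 28).
  Combine with x ≡ 3 (mod 5); new modulus lcm = 140.
    Write x = 1 + 28·t and substitute into x ≡ 3 (mod 5): 28·t ≡ 3 − 1 = 2 (mod 5).
    Reduce coefficients mod 5: 3·t ≡ 2 (mod 5).
    The inverse of 3 mod 5 is 2 (since 3·2 = 6 = 1·5 + 1), so t ≡ 2·2 = 4 ≡ 4 (mod 5).
    Then x = 1 + 28·4 = 113, valid modulo lcm(28, 5) = 140: x ≡ 113 (mod 140).
  Combine with x ≡ 9 (mod 19); new modulus lcm = 2660.
    Write x = 113 + 140·t and substitute into x ≡ 9 (mod 19): 140·t ≡ 9 − 113 = -104 (mod 19).
    Reduce coefficients mod 19: 7·t ≡ 10 (mod 19).
    The inverse of 7 mod 19 is 11 (since 7·11 = 77 = 4·19 + 1), so t ≡ 11·10 = 110 ≡ 15 (mod 19).
    Then x = 113 + 140·15 = 2213, valid modulo lcm(140, 19) = 2660: x ≡ 2213 (mod 2660).
Verify against each original: 2213 mod 7 = 1, 2213 mod 4 = 1, 2213 mod 5 = 3, 2213 mod 19 = 9.

x ≡ 2213 (mod 2660).


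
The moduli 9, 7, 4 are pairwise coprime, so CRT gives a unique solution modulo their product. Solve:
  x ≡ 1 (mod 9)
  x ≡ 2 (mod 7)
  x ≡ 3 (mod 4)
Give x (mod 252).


Moduli 9, 7, 4 are pairwise coprime; by CRT there is a unique solution modulo M = 9 · 7 · 4 = 252.
Solve pairwise, accumulating the modulus:
  Start with x ≡ 1 (mod 9).
  Combine with x ≡ 2 (mod 7): since gcd(9, 7) = 1, we get a unique residue mod 63.
    Write x = 1 + 9·t and substitute into x ≡ 2 (mod 7): 9·t ≡ 2 − 1 = 1 (mod 7).
    Reduce coefficients mod 7: 2·t ≡ 1 (mod 7).
    The inverse of 2 mod 7 is 4 (since 2·4 = 8 = 1·7 + 1), so t ≡ 4·1 = 4 ≡ 4 (mod 7).
    Then x = 1 + 9·4 = 37, valid modulo lcm(9, 7) = 63: x ≡ 37 (mod 63).
  Combine with x ≡ 3 (mod 4): since gcd(63, 4) = 1, we get a unique residue mod 252.
    Write x = 37 + 63·t and substitute into x ≡ 3 (mod 4): 63·t ≡ 3 − 37 = -34 (mod 4).
    Reduce coefficients mod 4: 3·t ≡ 2 (mod 4).
    The inverse of 3 mod 4 is 3 (since 3·3 = 9 = 2·4 + 1), so t ≡ 3·2 = 6 ≡ 2 (mod 4).
    Then x = 37 + 63·2 = 163, valid modulo lcm(63, 4) = 252: x ≡ 163 (mod 252).
Verify: 163 mod 9 = 1 ✓, 163 mod 7 = 2 ✓, 163 mod 4 = 3 ✓.

x ≡ 163 (mod 252).


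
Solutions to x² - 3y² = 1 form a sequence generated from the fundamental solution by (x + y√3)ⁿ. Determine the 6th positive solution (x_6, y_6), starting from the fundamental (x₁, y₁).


Step 1: Find the fundamental solution (x₁, y₁) of x² - 3y² = 1.
  Expand √3 as a continued fraction. a₀ = ⌊√3⌋ = 1; iterate m_{k+1} = d_k·a_k − m_k, d_{k+1} = (3 − m_{k+1}²)/d_k, a_{k+1} = ⌊(a₀ + m_{k+1})/d_{k+1}⌋ (starting m₀ = 0, d₀ = 1), with convergents p_k = a_k·p_{k-1} + p_{k-2}, q_k = a_k·q_{k-1} + q_{k-2} (p₋₁ = 1, q₋₁ = 0):
  k = 0: a₀ = 1; p₀/q₀ = 1/1; p₀² − 3·q₀² = 1 − 3 = -2.
  k = 1: m = 1, d = 2, a = ⌊(1 + 1)/2⌋ = 1; p/q = (1·1 + 1)/(1·1 + 0) = 2/1; p² − 3·q² = 4 − 3 = 1.
  The first convergent with p² − 3·q² = 1 gives the fundamental solution (x₁, y₁) = (2, 1).
Step 2: Apply the recurrence (x_{n+1}, y_{n+1}) = (x₁x_n + 3y₁y_n, x₁y_n + y₁x_n) repeatedly.
  From (x_1, y_1) = (2, 1): x_2 = 2·2 + 3·1·1 = 7; y_2 = 2·1 + 1·2 = 4.
  From (x_2, y_2) = (7, 4): x_3 = 2·7 + 3·1·4 = 26; y_3 = 2·4 + 1·7 = 15.
  From (x_3, y_3) = (26, 15): x_4 = 2·26 + 3·1·15 = 97; y_4 = 2·15 + 1·26 = 56.
  From (x_4, y_4) = (97, 56): x_5 = 2·97 + 3·1·56 = 362; y_5 = 2·56 + 1·97 = 209.
  From (x_5, y_5) = (362, 209): x_6 = 2·362 + 3·1·209 = 1351; y_6 = 2·209 + 1·362 = 780.
Step 3: Verify x_6² - 3·y_6² = 1825201 - 1825200 = 1 (should be 1). ✓

(x_1, y_1) = (2, 1); (x_6, y_6) = (1351, 780).


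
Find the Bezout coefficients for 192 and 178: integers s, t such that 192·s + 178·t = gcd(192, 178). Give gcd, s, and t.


Euclidean algorithm on (192, 178) — divide until remainder is 0:
  192 = 1 · 178 + 14
  178 = 12 · 14 + 10
  14 = 1 · 10 + 4
  10 = 2 · 4 + 2
  4 = 2 · 2 + 0
gcd(192, 178) = 2.
Track Bezout coefficients alongside the remainders: start with r₀ = 192 = a·1 + b·0 (s = 1, t = 0) and r₁ = 178 = a·0 + b·1 (s = 0, t = 1); each new remainder r_{k+1} = r_{k-1} − q_k·r_k inherits s_{k+1} = s_{k-1} − q_k·s_k, t_{k+1} = t_{k-1} − q_k·t_k, so r_k = a·s_k + b·t_k at every step:
  q = 1: r = 14, s = 1 − 1·0 = 1, t = 0 − 1·1 = -1  (check: 192·1 + 178·(-1) = 14)
  q = 12: r = 10, s = 0 − 12·1 = -12, t = 1 − 12·(-1) = 13  (check: 192·(-12) + 178·13 = 10)
  q = 1: r = 4, s = 1 − 1·(-12) = 13, t = -1 − 1·13 = -14  (check: 192·13 + 178·(-14) = 4)
  q = 2: r = 2, s = -12 − 2·13 = -38, t = 13 − 2·(-14) = 41  (check: 192·(-38) + 178·41 = 2)
The row with r = 2 (the gcd) gives the Bezout coefficients s = -38, t = 41.
Result: 192 · (-38) + 178 · (41) = 2.

gcd(192, 178) = 2; s = -38, t = 41 (check: 192·(-38) + 178·41 = 2).


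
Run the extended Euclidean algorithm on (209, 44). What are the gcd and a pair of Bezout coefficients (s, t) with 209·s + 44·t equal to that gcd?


Euclidean algorithm on (209, 44) — divide until remainder is 0:
  209 = 4 · 44 + 33
  44 = 1 · 33 + 11
  33 = 3 · 11 + 0
gcd(209, 44) = 11.
Track Bezout coefficients alongside the remainders: start with r₀ = 209 = a·1 + b·0 (s = 1, t = 0) and r₁ = 44 = a·0 + b·1 (s = 0, t = 1); each new remainder r_{k+1} = r_{k-1} − q_k·r_k inherits s_{k+1} = s_{k-1} − q_k·s_k, t_{k+1} = t_{k-1} − q_k·t_k, so r_k = a·s_k + b·t_k at every step:
  q = 4: r = 33, s = 1 − 4·0 = 1, t = 0 − 4·1 = -4  (check: 209·1 + 44·(-4) = 33)
  q = 1: r = 11, s = 0 − 1·1 = -1, t = 1 − 1·(-4) = 5  (check: 209·(-1) + 44·5 = 11)
The row with r = 11 (the gcd) gives the Bezout coefficients s = -1, t = 5.
Result: 209 · (-1) + 44 · (5) = 11.

gcd(209, 44) = 11; s = -1, t = 5 (check: 209·(-1) + 44·5 = 11).


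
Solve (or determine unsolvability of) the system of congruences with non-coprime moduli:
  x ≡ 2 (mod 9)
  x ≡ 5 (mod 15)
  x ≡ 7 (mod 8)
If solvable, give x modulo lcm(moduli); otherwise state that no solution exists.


Moduli 9, 15, 8 are not pairwise coprime, so CRT works modulo lcm(m_i) when all pairwise compatibility conditions hold.
Pairwise compatibility: gcd(m_i, m_j) must divide a_i - a_j for every pair.
Merge one congruence at a time:
  Start: x ≡ 2 (mod 9).
  Combine with x ≡ 5 (mod 15): gcd(9, 15) = 3; 5 - 2 = 3, which IS divisible by 3, so compatible.
    Write x = 2 + 9·t and substitute into x ≡ 5 (mod 15): 9·t ≡ 5 − 2 = 3 (mod 15).
    Divide the congruence (and modulus) by g = 3: 3·t ≡ 1 (mod 5).
    The inverse of 3 mod 5 is 2 (since 3·2 = 6 = 1·5 + 1), so t ≡ 2·1 = 2 ≡ 2 (mod 5).
    Then x = 2 + 9·2 = 20, valid modulo lcm(9, 15) = 45: x ≡ 20 (mod 45).
  Combine with x ≡ 7 (mod 8): gcd(45, 8) = 1; 7 - 20 = -13, which IS divisible by 1, so compatible.
    Write x = 20 + 45·t and substitute into x ≡ 7 (mod 8): 45·t ≡ 7 − 20 = -13 (mod 8).
    Reduce coefficients mod 8: 5·t ≡ 3 (mod 8).
    The inverse of 5 mod 8 is 5 (since 5·5 = 25 = 3·8 + 1), so t ≡ 5·3 = 15 ≡ 7 (mod 8).
    Then x = 20 + 45·7 = 335, valid modulo lcm(45, 8) = 360: x ≡ 335 (mod 360).
Verify: 335 mod 9 = 2, 335 mod 15 = 5, 335 mod 8 = 7.

x ≡ 335 (mod 360).


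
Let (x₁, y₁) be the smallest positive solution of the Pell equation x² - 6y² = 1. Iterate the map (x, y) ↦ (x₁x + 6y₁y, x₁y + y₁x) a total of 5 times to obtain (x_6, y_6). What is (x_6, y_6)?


Step 1: Find the fundamental solution (x₁, y₁) of x² - 6y² = 1.
  Expand √6 as a continued fraction. a₀ = ⌊√6⌋ = 2; iterate m_{k+1} = d_k·a_k − m_k, d_{k+1} = (6 − m_{k+1}²)/d_k, a_{k+1} = ⌊(a₀ + m_{k+1})/d_{k+1}⌋ (starting m₀ = 0, d₀ = 1), with convergents p_k = a_k·p_{k-1} + p_{k-2}, q_k = a_k·q_{k-1} + q_{k-2} (p₋₁ = 1, q₋₁ = 0):
  k = 0: a₀ = 2; p₀/q₀ = 2/1; p₀² − 6·q₀² = 4 − 6 = -2.
  k = 1: m = 2, d = 2, a = ⌊(2 + 2)/2⌋ = 2; p/q = (2·2 + 1)/(2·1 + 0) = 5/2; p² − 6·q² = 25 − 24 = 1.
  The first convergent with p² − 6·q² = 1 gives the fundamental solution (x₁, y₁) = (5, 2).
Step 2: Apply the recurrence (x_{n+1}, y_{n+1}) = (x₁x_n + 6y₁y_n, x₁y_n + y₁x_n) repeatedly.
  From (x_1, y_1) = (5, 2): x_2 = 5·5 + 6·2·2 = 49; y_2 = 5·2 + 2·5 = 20.
  From (x_2, y_2) = (49, 20): x_3 = 5·49 + 6·2·20 = 485; y_3 = 5·20 + 2·49 = 198.
  From (x_3, y_3) = (485, 198): x_4 = 5·485 + 6·2·198 = 4801; y_4 = 5·198 + 2·485 = 1960.
  From (x_4, y_4) = (4801, 1960): x_5 = 5·4801 + 6·2·1960 = 47525; y_5 = 5·1960 + 2·4801 = 19402.
  From (x_5, y_5) = (47525, 19402): x_6 = 5·47525 + 6·2·19402 = 470449; y_6 = 5·19402 + 2·47525 = 192060.
Step 3: Verify x_6² - 6·y_6² = 221322261601 - 221322261600 = 1 (should be 1). ✓

(x_1, y_1) = (5, 2); (x_6, y_6) = (470449, 192060).


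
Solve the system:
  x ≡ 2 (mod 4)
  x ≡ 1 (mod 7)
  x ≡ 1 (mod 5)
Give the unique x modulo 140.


Moduli 4, 7, 5 are pairwise coprime; by CRT there is a unique solution modulo M = 4 · 7 · 5 = 140.
Solve pairwise, accumulating the modulus:
  Start with x ≡ 2 (mod 4).
  Combine with x ≡ 1 (mod 7): since gcd(4, 7) = 1, we get a unique residue mod 28.
    Write x = 2 + 4·t and substitute into x ≡ 1 (mod 7): 4·t ≡ 1 − 2 = -1 (mod 7).
    Reduce coefficients mod 7: 4·t ≡ 6 (mod 7).
    The inverse of 4 mod 7 is 2 (since 4·2 = 8 = 1·7 + 1), so t ≡ 2·6 = 12 ≡ 5 (mod 7).
    Then x = 2 + 4·5 = 22, valid modulo lcm(4, 7) = 28: x ≡ 22 (mod 28).
  Combine with x ≡ 1 (mod 5): since gcd(28, 5) = 1, we get a unique residue mod 140.
    Write x = 22 + 28·t and substitute into x ≡ 1 (mod 5): 28·t ≡ 1 − 22 = -21 (mod 5).
    Reduce coefficients mod 5: 3·t ≡ 4 (mod 5).
    The inverse of 3 mod 5 is 2 (since 3·2 = 6 = 1·5 + 1), so t ≡ 2·4 = 8 ≡ 3 (mod 5).
    Then x = 22 + 28·3 = 106, valid modulo lcm(28, 5) = 140: x ≡ 106 (mod 140).
Verify: 106 mod 4 = 2 ✓, 106 mod 7 = 1 ✓, 106 mod 5 = 1 ✓.

x ≡ 106 (mod 140).


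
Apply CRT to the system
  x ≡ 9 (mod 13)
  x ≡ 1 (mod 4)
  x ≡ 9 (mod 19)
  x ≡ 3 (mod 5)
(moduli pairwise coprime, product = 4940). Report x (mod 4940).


Product of moduli M = 13 · 4 · 19 · 5 = 4940.
Merge one congruence at a time:
  Start: x ≡ 9 (mod 13).
  Combine with x ≡ 1 (mod 4); new modulus lcm = 52.
    Write x = 9 + 13·t and substitute into x ≡ 1 (mod 4): 13·t ≡ 1 − 9 = -8 (mod 4).
    Reduce coefficients mod 4: 1·t ≡ 0 (mod 4).
    So t ≡ 0 (mod 4).
    Then x = 9 + 13·0 = 9, valid modulo lcm(13, 4) = 52: x ≡ 9 (mod 52).
  Combine with x ≡ 9 (mod 19); new modulus lcm = 988.
    Write x = 9 + 52·t and substitute into x ≡ 9 (mod 19): 52·t ≡ 9 − 9 = 0 (mod 19).
    Reduce coefficients mod 19: 14·t ≡ 0 (mod 19).
    The inverse of 14 mod 19 is 15 (since 14·15 = 210 = 11·19 + 1), so t ≡ 15·0 = 0 ≡ 0 (mod 19).
    Then x = 9 + 52·0 = 9, valid modulo lcm(52, 19) = 988: x ≡ 9 (mod 988).
  Combine with x ≡ 3 (mod 5); new modulus lcm = 4940.
    Write x = 9 + 988·t and substitute into x ≡ 3 (mod 5): 988·t ≡ 3 − 9 = -6 (mod 5).
    Reduce coefficients mod 5: 3·t ≡ 4 (mod 5).
    The inverse of 3 mod 5 is 2 (since 3·2 = 6 = 1·5 + 1), so t ≡ 2·4 = 8 ≡ 3 (mod 5).
    Then x = 9 + 988·3 = 2973, valid modulo lcm(988, 5) = 4940: x ≡ 2973 (mod 4940).
Verify against each original: 2973 mod 13 = 9, 2973 mod 4 = 1, 2973 mod 19 = 9, 2973 mod 5 = 3.

x ≡ 2973 (mod 4940).


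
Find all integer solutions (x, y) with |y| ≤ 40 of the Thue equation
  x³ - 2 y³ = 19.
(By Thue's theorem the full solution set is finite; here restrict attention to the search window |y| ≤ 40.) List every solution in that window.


The equation is x³ - 2y³ = 19. For fixed y, x³ = 2·y³ + 19, so a solution requires the RHS to be a perfect cube.
Strategy: iterate y from -40 to 40, compute RHS = 2·y³ + 19, and check whether it is a (positive or negative) perfect cube.
Check small values of y:
  y = 0: RHS = 19 is not a perfect cube.
  y = 1: RHS = 21 is not a perfect cube.
  y = -1: RHS = 17 is not a perfect cube.
  y = 2: RHS = 35 is not a perfect cube.
  y = -2: RHS = 3 is not a perfect cube.
  y = 3: RHS = 73 is not a perfect cube.
  y = -3: RHS = -35 is not a perfect cube.
Continuing the search up to |y| = 40 finds no solutions either.
No (x, y) in the scanned range satisfies the equation.

No integer solutions with |y| ≤ 40.


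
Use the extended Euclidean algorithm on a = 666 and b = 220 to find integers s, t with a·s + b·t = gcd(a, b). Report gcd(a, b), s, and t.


Euclidean algorithm on (666, 220) — divide until remainder is 0:
  666 = 3 · 220 + 6
  220 = 36 · 6 + 4
  6 = 1 · 4 + 2
  4 = 2 · 2 + 0
gcd(666, 220) = 2.
Track Bezout coefficients alongside the remainders: start with r₀ = 666 = a·1 + b·0 (s = 1, t = 0) and r₁ = 220 = a·0 + b·1 (s = 0, t = 1); each new remainder r_{k+1} = r_{k-1} − q_k·r_k inherits s_{k+1} = s_{k-1} − q_k·s_k, t_{k+1} = t_{k-1} − q_k·t_k, so r_k = a·s_k + b·t_k at every step:
  q = 3: r = 6, s = 1 − 3·0 = 1, t = 0 − 3·1 = -3  (check: 666·1 + 220·(-3) = 6)
  q = 36: r = 4, s = 0 − 36·1 = -36, t = 1 − 36·(-3) = 109  (check: 666·(-36) + 220·109 = 4)
  q = 1: r = 2, s = 1 − 1·(-36) = 37, t = -3 − 1·109 = -112  (check: 666·37 + 220·(-112) = 2)
The row with r = 2 (the gcd) gives the Bezout coefficients s = 37, t = -112.
Result: 666 · (37) + 220 · (-112) = 2.

gcd(666, 220) = 2; s = 37, t = -112 (check: 666·37 + 220·(-112) = 2).


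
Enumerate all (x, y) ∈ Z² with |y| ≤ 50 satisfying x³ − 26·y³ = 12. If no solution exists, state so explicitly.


The equation is x³ - 26y³ = 12. For fixed y, x³ = 26·y³ + 12, so a solution requires the RHS to be a perfect cube.
Strategy: iterate y from -50 to 50, compute RHS = 26·y³ + 12, and check whether it is a (positive or negative) perfect cube.
Check small values of y:
  y = 0: RHS = 12 is not a perfect cube.
  y = 1: RHS = 38 is not a perfect cube.
  y = -1: RHS = -14 is not a perfect cube.
  y = 2: RHS = 220 is not a perfect cube.
  y = -2: RHS = -196 is not a perfect cube.
  y = 3: RHS = 714 is not a perfect cube.
  y = -3: RHS = -690 is not a perfect cube.
Continuing the search up to |y| = 50 finds no solutions either.
No (x, y) in the scanned range satisfies the equation.

No integer solutions with |y| ≤ 50.


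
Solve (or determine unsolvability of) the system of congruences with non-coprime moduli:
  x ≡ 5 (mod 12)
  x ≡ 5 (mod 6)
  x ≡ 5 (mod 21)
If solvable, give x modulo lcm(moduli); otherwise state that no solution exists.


Moduli 12, 6, 21 are not pairwise coprime, so CRT works modulo lcm(m_i) when all pairwise compatibility conditions hold.
Pairwise compatibility: gcd(m_i, m_j) must divide a_i - a_j for every pair.
Merge one congruence at a time:
  Start: x ≡ 5 (mod 12).
  Combine with x ≡ 5 (mod 6): gcd(12, 6) = 6; 5 - 5 = 0, which IS divisible by 6, so compatible.
    Write x = 5 + 12·t and substitute into x ≡ 5 (mod 6): 12·t ≡ 5 − 5 = 0 (mod 6).
    Divide the congruence (and modulus) by g = 6: 2·t ≡ 0 (mod 1).
    Modulo 1 every t works; take t = 0.
    Then x = 5 + 12·0 = 5, valid modulo lcm(12, 6) = 12: x ≡ 5 (mod 12).
  Combine with x ≡ 5 (mod 21): gcd(12, 21) = 3; 5 - 5 = 0, which IS divisible by 3, so compatible.
    Write x = 5 + 12·t and substitute into x ≡ 5 (mod 21): 12·t ≡ 5 − 5 = 0 (mod 21).
    Divide the congruence (and modulus) by g = 3: 4·t ≡ 0 (mod 7).
    The inverse of 4 mod 7 is 2 (since 4·2 = 8 = 1·7 + 1), so t ≡ 2·0 = 0 ≡ 0 (mod 7).
    Then x = 5 + 12·0 = 5, valid modulo lcm(12, 21) = 84: x ≡ 5 (mod 84).
Verify: 5 mod 12 = 5, 5 mod 6 = 5, 5 mod 21 = 5.

x ≡ 5 (mod 84).


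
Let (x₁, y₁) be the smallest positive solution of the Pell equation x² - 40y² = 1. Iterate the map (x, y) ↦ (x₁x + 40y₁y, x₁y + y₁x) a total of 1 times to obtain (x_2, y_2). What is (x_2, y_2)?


Step 1: Find the fundamental solution (x₁, y₁) of x² - 40y² = 1.
  Expand √40 as a continued fraction. a₀ = ⌊√40⌋ = 6; iterate m_{k+1} = d_k·a_k − m_k, d_{k+1} = (40 − m_{k+1}²)/d_k, a_{k+1} = ⌊(a₀ + m_{k+1})/d_{k+1}⌋ (starting m₀ = 0, d₀ = 1), with convergents p_k = a_k·p_{k-1} + p_{k-2}, q_k = a_k·q_{k-1} + q_{k-2} (p₋₁ = 1, q₋₁ = 0):
  k = 0: a₀ = 6; p₀/q₀ = 6/1; p₀² − 40·q₀² = 36 − 40 = -4.
  k = 1: m = 6, d = 4, a = ⌊(6 + 6)/4⌋ = 3; p/q = (3·6 + 1)/(3·1 + 0) = 19/3; p² − 40·q² = 361 − 360 = 1.
  The first convergent with p² − 40·q² = 1 gives the fundamental solution (x₁, y₁) = (19, 3).
Step 2: Apply the recurrence (x_{n+1}, y_{n+1}) = (x₁x_n + 40y₁y_n, x₁y_n + y₁x_n) repeatedly.
  From (x_1, y_1) = (19, 3): x_2 = 19·19 + 40·3·3 = 721; y_2 = 19·3 + 3·19 = 114.
Step 3: Verify x_2² - 40·y_2² = 519841 - 519840 = 1 (should be 1). ✓

(x_1, y_1) = (19, 3); (x_2, y_2) = (721, 114).


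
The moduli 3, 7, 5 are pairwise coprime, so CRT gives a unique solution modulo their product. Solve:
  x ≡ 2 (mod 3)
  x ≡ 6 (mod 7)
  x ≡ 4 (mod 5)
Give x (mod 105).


Moduli 3, 7, 5 are pairwise coprime; by CRT there is a unique solution modulo M = 3 · 7 · 5 = 105.
Solve pairwise, accumulating the modulus:
  Start with x ≡ 2 (mod 3).
  Combine with x ≡ 6 (mod 7): since gcd(3, 7) = 1, we get a unique residue mod 21.
    Write x = 2 + 3·t and substitute into x ≡ 6 (mod 7): 3·t ≡ 6 − 2 = 4 (mod 7).
    The inverse of 3 mod 7 is 5 (since 3·5 = 15 = 2·7 + 1), so t ≡ 5·4 = 20 ≡ 6 (mod 7).
    Then x = 2 + 3·6 = 20, valid modulo lcm(3, 7) = 21: x ≡ 20 (mod 21).
  Combine with x ≡ 4 (mod 5): since gcd(21, 5) = 1, we get a unique residue mod 105.
    Write x = 20 + 21·t and substitute into x ≡ 4 (mod 5): 21·t ≡ 4 − 20 = -16 (mod 5).
    Reduce coefficients mod 5: 1·t ≡ 4 (mod 5).
    So t ≡ 4 (mod 5).
    Then x = 20 + 21·4 = 104, valid modulo lcm(21, 5) = 105: x ≡ 104 (mod 105).
Verify: 104 mod 3 = 2 ✓, 104 mod 7 = 6 ✓, 104 mod 5 = 4 ✓.

x ≡ 104 (mod 105).


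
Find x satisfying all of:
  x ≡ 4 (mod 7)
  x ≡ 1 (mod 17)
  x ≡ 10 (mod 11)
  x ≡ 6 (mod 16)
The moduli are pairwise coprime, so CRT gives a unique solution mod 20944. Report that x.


Product of moduli M = 7 · 17 · 11 · 16 = 20944.
Merge one congruence at a time:
  Start: x ≡ 4 (mod 7).
  Combine with x ≡ 1 (mod 17); new modulus lcm = 119.
    Write x = 4 + 7·t and substitute into x ≡ 1 (mod 17): 7·t ≡ 1 − 4 = -3 (mod 17).
    Reduce coefficients mod 17: 7·t ≡ 14 (mod 17).
    The inverse of 7 mod 17 is 5 (since 7·5 = 35 = 2·17 + 1), so t ≡ 5·14 = 70 ≡ 2 (mod 17).
    Then x = 4 + 7·2 = 18, valid modulo lcm(7, 17) = 119: x ≡ 18 (mod 119).
  Combine with x ≡ 10 (mod 11); new modulus lcm = 1309.
    Write x = 18 + 119·t and substitute into x ≡ 10 (mod 11): 119·t ≡ 10 − 18 = -8 (mod 11).
    Reduce coefficients mod 11: 9·t ≡ 3 (mod 11).
    The inverse of 9 mod 11 is 5 (since 9·5 = 45 = 4·11 + 1), so t ≡ 5·3 = 15 ≡ 4 (mod 11).
    Then x = 18 + 119·4 = 494, valid modulo lcm(119, 11) = 1309: x ≡ 494 (mod 1309).
  Combine with x ≡ 6 (mod 16); new modulus lcm = 20944.
    Write x = 494 + 1309·t and substitute into x ≡ 6 (mod 16): 1309·t ≡ 6 − 494 = -488 (mod 16).
    Reduce coefficients mod 16: 13·t ≡ 8 (mod 16).
    The inverse of 13 mod 16 is 5 (since 13·5 = 65 = 4·16 + 1), so t ≡ 5·8 = 40 ≡ 8 (mod 16).
    Then x = 494 + 1309·8 = 10966, valid modulo lcm(1309, 16) = 20944: x ≡ 10966 (mod 20944).
Verify against each original: 10966 mod 7 = 4, 10966 mod 17 = 1, 10966 mod 11 = 10, 10966 mod 16 = 6.

x ≡ 10966 (mod 20944).


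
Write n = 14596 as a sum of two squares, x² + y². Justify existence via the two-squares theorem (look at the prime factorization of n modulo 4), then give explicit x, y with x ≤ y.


Step 1: Factor n = 14596 = 2^2 · 41 · 89.
Step 2: Check the mod-4 condition on each prime factor: 2 = 2 (special); 41 ≡ 1 (mod 4), exponent 1; 89 ≡ 1 (mod 4), exponent 1.
All primes ≡ 3 (mod 4) appear to even exponent (or don't appear), so by the two-squares theorem n IS expressible as a sum of two squares.
Step 3: Build a representation. Group n = k² · m with k = 2 and m = 41 · 89 = 3649 (a product of primes ≡ 1 (mod 4)); a representation of m scales to one of n via (k·x)² + (k·y)² = k²(x² + y²). Each prime p ≡ 1 (mod 4) is itself a sum of two squares; find a² by testing p − a² for a perfect square:
  41: 41 − 1² = 40, 41 − 2² = 37, 41 − 3² = 32, 41 − 4² = 25 = 5² ⇒ 41 = 4² + 5².
  89: 89 − 1² = 88, 89 − 2² = 85, 89 − 3² = 80, 89 − 4² = 73, 89 − 5² = 64 = 8² ⇒ 89 = 5² + 8².
  Combine using the Brahmagupta–Fibonacci identity (a² + b²)(c² + d²) = (ac − bd)² + (ad + bc)² = (ac + bd)² + (ad − bc)²:
  41 · 89 = 3649: from (4² + 5²)(5² + 8²), take (4·5 − 5·8, 4·8 + 5·5) = (20 − 40, 32 + 25) = (-20, 57); dropping signs (only squares matter) gives (20, 57); check 20² + 57² = 400 + 3249 = 3649 ✓.
  Scale by k = 2: (2·20, 2·57) = (40, 114).
Step 4: Order so x ≤ y and verify: 40² + 114² = 1600 + 12996 = 14596 = n. ✓

n = 14596 = 40² + 114² (one valid representation with x ≤ y).


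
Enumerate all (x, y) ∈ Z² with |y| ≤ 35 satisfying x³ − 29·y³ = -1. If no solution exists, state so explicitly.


The equation is x³ - 29y³ = -1. For fixed y, x³ = 29·y³ − 1, so a solution requires the RHS to be a perfect cube.
Strategy: iterate y from -35 to 35, compute RHS = 29·y³ − 1, and check whether it is a (positive or negative) perfect cube.
Check small values of y:
  y = 0: RHS = -1 = (-1)³ ⇒ x = -1 works.
  y = 1: RHS = 28 is not a perfect cube.
  y = -1: RHS = -30 is not a perfect cube.
  y = 2: RHS = 231 is not a perfect cube.
  y = -2: RHS = -233 is not a perfect cube.
  y = 3: RHS = 782 is not a perfect cube.
  y = -3: RHS = -784 is not a perfect cube.
Continuing the search up to |y| = 35 finds no further solutions beyond those listed.
Collected solutions: (-1, 0).

Solutions (with |y| ≤ 35): (-1, 0).


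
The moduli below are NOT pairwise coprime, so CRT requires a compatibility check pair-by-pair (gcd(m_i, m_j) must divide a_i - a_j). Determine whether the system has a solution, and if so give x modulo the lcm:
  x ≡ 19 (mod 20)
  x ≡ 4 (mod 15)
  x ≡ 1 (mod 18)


Moduli 20, 15, 18 are not pairwise coprime, so CRT works modulo lcm(m_i) when all pairwise compatibility conditions hold.
Pairwise compatibility: gcd(m_i, m_j) must divide a_i - a_j for every pair.
Merge one congruence at a time:
  Start: x ≡ 19 (mod 20).
  Combine with x ≡ 4 (mod 15): gcd(20, 15) = 5; 4 - 19 = -15, which IS divisible by 5, so compatible.
    Write x = 19 + 20·t and substitute into x ≡ 4 (mod 15): 20·t ≡ 4 − 19 = -15 (mod 15).
    Divide the congruence (and modulus) by g = 5: 4·t ≡ -3 (mod 3).
    Reduce coefficients mod 3: 1·t ≡ 0 (mod 3).
    So t ≡ 0 (mod 3).
    Then x = 19 + 20·0 = 19, valid modulo lcm(20, 15) = 60: x ≡ 19 (mod 60).
  Combine with x ≡ 1 (mod 18): gcd(60, 18) = 6; 1 - 19 = -18, which IS divisible by 6, so compatible.
    Write x = 19 + 60·t and substitute into x ≡ 1 (mod 18): 60·t ≡ 1 − 19 = -18 (mod 18).
    Divide the congruence (and modulus) by g = 6: 10·t ≡ -3 (mod 3).
    Reduce coefficients mod 3: 1·t ≡ 0 (mod 3).
    So t ≡ 0 (mod 3).
    Then x = 19 + 60·0 = 19, valid modulo lcm(60, 18) = 180: x ≡ 19 (mod 180).
Verify: 19 mod 20 = 19, 19 mod 15 = 4, 19 mod 18 = 1.

x ≡ 19 (mod 180).


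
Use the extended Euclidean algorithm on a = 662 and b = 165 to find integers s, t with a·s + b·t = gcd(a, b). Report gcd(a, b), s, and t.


Euclidean algorithm on (662, 165) — divide until remainder is 0:
  662 = 4 · 165 + 2
  165 = 82 · 2 + 1
  2 = 2 · 1 + 0
gcd(662, 165) = 1.
Track Bezout coefficients alongside the remainders: start with r₀ = 662 = a·1 + b·0 (s = 1, t = 0) and r₁ = 165 = a·0 + b·1 (s = 0, t = 1); each new remainder r_{k+1} = r_{k-1} − q_k·r_k inherits s_{k+1} = s_{k-1} − q_k·s_k, t_{k+1} = t_{k-1} − q_k·t_k, so r_k = a·s_k + b·t_k at every step:
  q = 4: r = 2, s = 1 − 4·0 = 1, t = 0 − 4·1 = -4  (check: 662·1 + 165·(-4) = 2)
  q = 82: r = 1, s = 0 − 82·1 = -82, t = 1 − 82·(-4) = 329  (check: 662·(-82) + 165·329 = 1)
The row with r = 1 (the gcd) gives the Bezout coefficients s = -82, t = 329.
Result: 662 · (-82) + 165 · (329) = 1.

gcd(662, 165) = 1; s = -82, t = 329 (check: 662·(-82) + 165·329 = 1).


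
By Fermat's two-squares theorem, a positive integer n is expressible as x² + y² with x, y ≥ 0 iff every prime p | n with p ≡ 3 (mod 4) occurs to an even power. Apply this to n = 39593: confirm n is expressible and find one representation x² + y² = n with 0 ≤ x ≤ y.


Step 1: Factor n = 39593 = 17^2 · 137.
Step 2: Check the mod-4 condition on each prime factor: 17 ≡ 1 (mod 4), exponent 2; 137 ≡ 1 (mod 4), exponent 1.
All primes ≡ 3 (mod 4) appear to even exponent (or don't appear), so by the two-squares theorem n IS expressible as a sum of two squares.
Step 3: Build a representation. Here n = 17 · 17 · 137 is a product of primes ≡ 1 (mod 4). Each prime p ≡ 1 (mod 4) is itself a sum of two squares; find a² by testing p − a² for a perfect square:
  17: 17 − 1² = 16 = 4² ⇒ 17 = 1² + 4².
  137: 137 − 1² = 136, 137 − 2² = 133, 137 − 3² = 128, 137 − 4² = 121 = 11² ⇒ 137 = 4² + 11².
  Combine using the Brahmagupta–Fibonacci identity (a² + b²)(c² + d²) = (ac − bd)² + (ad + bc)² = (ac + bd)² + (ad − bc)²:
  17 · 17 = 289: from (1² + 4²)(1² + 4²), take (1·1 − 4·4, 1·4 + 4·1) = (1 − 16, 4 + 4) = (-15, 8); dropping signs (only squares matter) gives (15, 8); check 15² + 8² = 225 + 64 = 289 ✓.
  289 · 137 = 39593: from (15² + 8²)(4² + 11²), take (15·4 − 8·11, 15·11 + 8·4) = (60 − 88, 165 + 32) = (-28, 197); dropping signs (only squares matter) gives (28, 197); check 28² + 197² = 784 + 38809 = 39593 ✓.
Step 4: Order so x ≤ y and verify: 28² + 197² = 784 + 38809 = 39593 = n. ✓

n = 39593 = 28² + 197² (one valid representation with x ≤ y).
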